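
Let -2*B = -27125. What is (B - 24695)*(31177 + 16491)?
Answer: -530664010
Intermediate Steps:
B = 27125/2 (B = -1/2*(-27125) = 27125/2 ≈ 13563.)
(B - 24695)*(31177 + 16491) = (27125/2 - 24695)*(31177 + 16491) = -22265/2*47668 = -530664010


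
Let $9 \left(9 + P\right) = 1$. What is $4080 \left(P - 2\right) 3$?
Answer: $-133280$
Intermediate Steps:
$P = - \frac{80}{9}$ ($P = -9 + \frac{1}{9} \cdot 1 = -9 + \frac{1}{9} = - \frac{80}{9} \approx -8.8889$)
$4080 \left(P - 2\right) 3 = 4080 \left(- \frac{80}{9} - 2\right) 3 = 4080 \left(\left(- \frac{98}{9}\right) 3\right) = 4080 \left(- \frac{98}{3}\right) = -133280$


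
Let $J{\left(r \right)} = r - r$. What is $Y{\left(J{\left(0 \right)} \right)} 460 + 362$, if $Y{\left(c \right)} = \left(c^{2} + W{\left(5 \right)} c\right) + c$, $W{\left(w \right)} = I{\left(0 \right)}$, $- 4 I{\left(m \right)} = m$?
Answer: $362$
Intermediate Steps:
$I{\left(m \right)} = - \frac{m}{4}$
$J{\left(r \right)} = 0$
$W{\left(w \right)} = 0$ ($W{\left(w \right)} = \left(- \frac{1}{4}\right) 0 = 0$)
$Y{\left(c \right)} = c + c^{2}$ ($Y{\left(c \right)} = \left(c^{2} + 0 c\right) + c = \left(c^{2} + 0\right) + c = c^{2} + c = c + c^{2}$)
$Y{\left(J{\left(0 \right)} \right)} 460 + 362 = 0 \left(1 + 0\right) 460 + 362 = 0 \cdot 1 \cdot 460 + 362 = 0 \cdot 460 + 362 = 0 + 362 = 362$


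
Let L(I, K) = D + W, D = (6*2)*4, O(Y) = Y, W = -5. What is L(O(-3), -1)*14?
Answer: 602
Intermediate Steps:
D = 48 (D = 12*4 = 48)
L(I, K) = 43 (L(I, K) = 48 - 5 = 43)
L(O(-3), -1)*14 = 43*14 = 602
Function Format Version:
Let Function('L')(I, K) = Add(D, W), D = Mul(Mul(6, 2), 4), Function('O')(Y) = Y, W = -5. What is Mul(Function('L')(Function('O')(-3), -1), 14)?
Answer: 602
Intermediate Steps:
D = 48 (D = Mul(12, 4) = 48)
Function('L')(I, K) = 43 (Function('L')(I, K) = Add(48, -5) = 43)
Mul(Function('L')(Function('O')(-3), -1), 14) = Mul(43, 14) = 602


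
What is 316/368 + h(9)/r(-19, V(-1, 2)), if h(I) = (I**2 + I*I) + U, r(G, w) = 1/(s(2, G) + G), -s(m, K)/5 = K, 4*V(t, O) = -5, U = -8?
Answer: 1076847/92 ≈ 11705.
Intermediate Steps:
V(t, O) = -5/4 (V(t, O) = (1/4)*(-5) = -5/4)
s(m, K) = -5*K
r(G, w) = -1/(4*G) (r(G, w) = 1/(-5*G + G) = 1/(-4*G) = -1/(4*G))
h(I) = -8 + 2*I**2 (h(I) = (I**2 + I*I) - 8 = (I**2 + I**2) - 8 = 2*I**2 - 8 = -8 + 2*I**2)
316/368 + h(9)/r(-19, V(-1, 2)) = 316/368 + (-8 + 2*9**2)/((-1/4/(-19))) = 316*(1/368) + (-8 + 2*81)/((-1/4*(-1/19))) = 79/92 + (-8 + 162)/(1/76) = 79/92 + 154*76 = 79/92 + 11704 = 1076847/92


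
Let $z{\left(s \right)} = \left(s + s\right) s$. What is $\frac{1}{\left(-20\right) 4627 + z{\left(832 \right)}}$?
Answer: $\frac{1}{1291908} \approx 7.7405 \cdot 10^{-7}$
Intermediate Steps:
$z{\left(s \right)} = 2 s^{2}$ ($z{\left(s \right)} = 2 s s = 2 s^{2}$)
$\frac{1}{\left(-20\right) 4627 + z{\left(832 \right)}} = \frac{1}{\left(-20\right) 4627 + 2 \cdot 832^{2}} = \frac{1}{-92540 + 2 \cdot 692224} = \frac{1}{-92540 + 1384448} = \frac{1}{1291908}$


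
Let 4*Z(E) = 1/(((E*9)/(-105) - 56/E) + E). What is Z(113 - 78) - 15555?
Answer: -9457435/608 ≈ -15555.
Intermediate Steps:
Z(E) = 1/(4*(-56/E + 32*E/35)) (Z(E) = 1/(4*(((E*9)/(-105) - 56/E) + E)) = 1/(4*(((9*E)*(-1/105) - 56/E) + E)) = 1/(4*((-3*E/35 - 56/E) + E)) = 1/(4*((-56/E - 3*E/35) + E)) = 1/(4*(-56/E + 32*E/35)))
Z(113 - 78) - 15555 = 35*(113 - 78)/(32*(-245 + 4*(113 - 78)²)) - 15555 = (35/32)*35/(-245 + 4*35²) - 15555 = (35/32)*35/(-245 + 4*1225) - 15555 = (35/32)*35/(-245 + 4900) - 15555 = (35/32)*35/4655 - 15555 = (35/32)*35*(1/4655) - 15555 = 5/608 - 15555 = -9457435/608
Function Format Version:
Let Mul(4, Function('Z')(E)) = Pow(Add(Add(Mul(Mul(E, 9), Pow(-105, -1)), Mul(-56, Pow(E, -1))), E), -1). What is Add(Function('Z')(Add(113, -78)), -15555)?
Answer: Rational(-9457435, 608) ≈ -15555.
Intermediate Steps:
Function('Z')(E) = Mul(Rational(1, 4), Pow(Add(Mul(-56, Pow(E, -1)), Mul(Rational(32, 35), E)), -1)) (Function('Z')(E) = Mul(Rational(1, 4), Pow(Add(Add(Mul(Mul(E, 9), Pow(-105, -1)), Mul(-56, Pow(E, -1))), E), -1)) = Mul(Rational(1, 4), Pow(Add(Add(Mul(Mul(9, E), Rational(-1, 105)), Mul(-56, Pow(E, -1))), E), -1)) = Mul(Rational(1, 4), Pow(Add(Add(Mul(Rational(-3, 35), E), Mul(-56, Pow(E, -1))), E), -1)) = Mul(Rational(1, 4), Pow(Add(Add(Mul(-56, Pow(E, -1)), Mul(Rational(-3, 35), E)), E), -1)) = Mul(Rational(1, 4), Pow(Add(Mul(-56, Pow(E, -1)), Mul(Rational(32, 35), E)), -1)))
Add(Function('Z')(Add(113, -78)), -15555) = Add(Mul(Rational(35, 32), Add(113, -78), Pow(Add(-245, Mul(4, Pow(Add(113, -78), 2))), -1)), -15555) = Add(Mul(Rational(35, 32), 35, Pow(Add(-245, Mul(4, Pow(35, 2))), -1)), -15555) = Add(Mul(Rational(35, 32), 35, Pow(Add(-245, Mul(4, 1225)), -1)), -15555) = Add(Mul(Rational(35, 32), 35, Pow(Add(-245, 4900), -1)), -15555) = Add(Mul(Rational(35, 32), 35, Pow(4655, -1)), -15555) = Add(Mul(Rational(35, 32), 35, Rational(1, 4655)), -15555) = Add(Rational(5, 608), -15555) = Rational(-9457435, 608)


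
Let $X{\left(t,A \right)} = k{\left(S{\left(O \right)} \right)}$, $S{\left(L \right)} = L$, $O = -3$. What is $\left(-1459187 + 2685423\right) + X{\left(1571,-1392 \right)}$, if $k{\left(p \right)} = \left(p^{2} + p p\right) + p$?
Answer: $1226251$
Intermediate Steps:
$k{\left(p \right)} = p + 2 p^{2}$ ($k{\left(p \right)} = \left(p^{2} + p^{2}\right) + p = 2 p^{2} + p = p + 2 p^{2}$)
$X{\left(t,A \right)} = 15$ ($X{\left(t,A \right)} = - 3 \left(1 + 2 \left(-3\right)\right) = - 3 \left(1 - 6\right) = \left(-3\right) \left(-5\right) = 15$)
$\left(-1459187 + 2685423\right) + X{\left(1571,-1392 \right)} = \left(-1459187 + 2685423\right) + 15 = 1226236 + 15 = 1226251$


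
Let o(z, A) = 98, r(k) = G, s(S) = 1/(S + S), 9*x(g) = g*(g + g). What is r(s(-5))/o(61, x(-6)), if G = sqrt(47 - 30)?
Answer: sqrt(17)/98 ≈ 0.042073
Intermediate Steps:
x(g) = 2*g**2/9 (x(g) = (g*(g + g))/9 = (g*(2*g))/9 = (2*g**2)/9 = 2*g**2/9)
G = sqrt(17) ≈ 4.1231
s(S) = 1/(2*S)
r(k) = sqrt(17)
r(s(-5))/o(61, x(-6)) = sqrt(17)/98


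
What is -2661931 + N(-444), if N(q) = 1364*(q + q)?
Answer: -3873163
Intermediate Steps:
N(q) = 2728*q (N(q) = 1364*(2*q) = 2728*q)
-2661931 + N(-444) = -2661931 + 2728*(-444) = -2661931 - 1211232 = -3873163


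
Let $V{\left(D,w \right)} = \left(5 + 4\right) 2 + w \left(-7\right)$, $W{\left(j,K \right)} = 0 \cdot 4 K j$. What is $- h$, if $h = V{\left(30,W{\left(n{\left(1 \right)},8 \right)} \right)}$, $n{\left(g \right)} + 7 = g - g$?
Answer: $-18$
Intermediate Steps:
$n{\left(g \right)} = -7$ ($n{\left(g \right)} = -7 + \left(g - g\right) = -7 + 0 = -7$)
$W{\left(j,K \right)} = 0$ ($W{\left(j,K \right)} = 0 K j = 0 j = 0$)
$V{\left(D,w \right)} = 18 - 7 w$ ($V{\left(D,w \right)} = 9 \cdot 2 - 7 w = 18 - 7 w$)
$h = 18$ ($h = 18 - 0 = 18 + 0 = 18$)
$- h = \left(-1\right) 18 = -18$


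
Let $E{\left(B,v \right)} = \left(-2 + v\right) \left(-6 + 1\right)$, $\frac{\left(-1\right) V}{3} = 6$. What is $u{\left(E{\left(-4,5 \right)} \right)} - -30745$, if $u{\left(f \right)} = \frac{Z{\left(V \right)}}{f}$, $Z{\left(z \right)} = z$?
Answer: $\frac{153731}{5} \approx 30746.0$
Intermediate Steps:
$V = -18$ ($V = \left(-3\right) 6 = -18$)
$E{\left(B,v \right)} = 10 - 5 v$ ($E{\left(B,v \right)} = \left(-2 + v\right) \left(-5\right) = 10 - 5 v$)
$u{\left(f \right)} = - \frac{18}{f}$
$u{\left(E{\left(-4,5 \right)} \right)} - -30745 = - \frac{18}{10 - 25} - -30745 = - \frac{18}{10 - 25} + 30745 = - \frac{18}{-15} + 30745 = \left(-18\right) \left(- \frac{1}{15}\right) + 30745 = \frac{6}{5} + 30745 = \frac{153731}{5}$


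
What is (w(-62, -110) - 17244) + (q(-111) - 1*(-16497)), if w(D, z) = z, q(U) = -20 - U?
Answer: -766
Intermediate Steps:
(w(-62, -110) - 17244) + (q(-111) - 1*(-16497)) = (-110 - 17244) + ((-20 - 1*(-111)) - 1*(-16497)) = -17354 + ((-20 + 111) + 16497) = -17354 + (91 + 16497) = -17354 + 16588 = -766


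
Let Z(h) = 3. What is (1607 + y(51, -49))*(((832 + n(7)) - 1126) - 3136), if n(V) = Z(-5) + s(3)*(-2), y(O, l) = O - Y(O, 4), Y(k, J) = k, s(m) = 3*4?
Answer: -5545757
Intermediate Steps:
s(m) = 12
y(O, l) = 0 (y(O, l) = O - O = 0)
n(V) = -21 (n(V) = 3 + 12*(-2) = 3 - 24 = -21)
(1607 + y(51, -49))*(((832 + n(7)) - 1126) - 3136) = (1607 + 0)*(((832 - 21) - 1126) - 3136) = 1607*((811 - 1126) - 3136) = 1607*(-315 - 3136) = 1607*(-3451) = -5545757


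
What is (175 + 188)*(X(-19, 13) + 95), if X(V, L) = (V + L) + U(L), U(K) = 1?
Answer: 32670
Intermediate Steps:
X(V, L) = 1 + L + V (X(V, L) = (V + L) + 1 = (L + V) + 1 = 1 + L + V)
(175 + 188)*(X(-19, 13) + 95) = (175 + 188)*((1 + 13 - 19) + 95) = 363*(-5 + 95) = 363*90 = 32670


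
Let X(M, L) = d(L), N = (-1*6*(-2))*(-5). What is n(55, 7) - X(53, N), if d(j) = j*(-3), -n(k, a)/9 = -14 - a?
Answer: 9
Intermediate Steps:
n(k, a) = 126 + 9*a (n(k, a) = -9*(-14 - a) = 126 + 9*a)
d(j) = -3*j
N = -60 (N = -6*(-2)*(-5) = 12*(-5) = -60)
X(M, L) = -3*L
n(55, 7) - X(53, N) = (126 + 9*7) - (-3)*(-60) = (126 + 63) - 1*180 = 189 - 180 = 9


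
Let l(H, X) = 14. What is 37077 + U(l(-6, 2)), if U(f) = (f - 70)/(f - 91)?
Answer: 407855/11 ≈ 37078.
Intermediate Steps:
U(f) = (-70 + f)/(-91 + f)
37077 + U(l(-6, 2)) = 37077 + (-70 + 14)/(-91 + 14) = 37077 - 56/(-77) = 37077 - 1/77*(-56) = 37077 + 8/11 = 407855/11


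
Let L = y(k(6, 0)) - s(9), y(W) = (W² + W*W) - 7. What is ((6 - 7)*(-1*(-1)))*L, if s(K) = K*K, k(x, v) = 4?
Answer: 56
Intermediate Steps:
s(K) = K²
y(W) = -7 + 2*W² (y(W) = (W² + W²) - 7 = 2*W² - 7 = -7 + 2*W²)
L = -56 (L = (-7 + 2*4²) - 1*9² = (-7 + 2*16) - 1*81 = (-7 + 32) - 81 = 25 - 81 = -56)
((6 - 7)*(-1*(-1)))*L = ((6 - 7)*(-1*(-1)))*(-56) = -1*1*(-56) = -1*(-56) = 56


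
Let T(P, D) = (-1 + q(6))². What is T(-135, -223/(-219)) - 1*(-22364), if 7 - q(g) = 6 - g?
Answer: 22400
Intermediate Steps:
q(g) = 1 + g (q(g) = 7 - (6 - g) = 7 + (-6 + g) = 1 + g)
T(P, D) = 36 (T(P, D) = (-1 + (1 + 6))² = (-1 + 7)² = 6² = 36)
T(-135, -223/(-219)) - 1*(-22364) = 36 - 1*(-22364) = 36 + 22364 = 22400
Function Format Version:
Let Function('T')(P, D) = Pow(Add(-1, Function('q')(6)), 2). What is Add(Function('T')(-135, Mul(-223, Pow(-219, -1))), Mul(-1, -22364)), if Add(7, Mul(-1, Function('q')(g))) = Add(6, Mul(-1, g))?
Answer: 22400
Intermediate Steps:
Function('q')(g) = Add(1, g) (Function('q')(g) = Add(7, Mul(-1, Add(6, Mul(-1, g)))) = Add(7, Add(-6, g)) = Add(1, g))
Function('T')(P, D) = 36 (Function('T')(P, D) = Pow(Add(-1, Add(1, 6)), 2) = Pow(Add(-1, 7), 2) = Pow(6, 2) = 36)
Add(Function('T')(-135, Mul(-223, Pow(-219, -1))), Mul(-1, -22364)) = Add(36, Mul(-1, -22364)) = Add(36, 22364) = 22400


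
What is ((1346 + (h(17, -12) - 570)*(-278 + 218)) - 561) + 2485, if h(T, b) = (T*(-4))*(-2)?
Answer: 29310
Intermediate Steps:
h(T, b) = 8*T (h(T, b) = -4*T*(-2) = 8*T)
((1346 + (h(17, -12) - 570)*(-278 + 218)) - 561) + 2485 = ((1346 + (8*17 - 570)*(-278 + 218)) - 561) + 2485 = ((1346 + (136 - 570)*(-60)) - 561) + 2485 = ((1346 - 434*(-60)) - 561) + 2485 = ((1346 + 26040) - 561) + 2485 = (27386 - 561) + 2485 = 26825 + 2485 = 29310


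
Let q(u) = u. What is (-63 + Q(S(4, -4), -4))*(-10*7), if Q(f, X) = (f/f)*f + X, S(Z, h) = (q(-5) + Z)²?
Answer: 4620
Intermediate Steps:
S(Z, h) = (-5 + Z)²
Q(f, X) = X + f (Q(f, X) = 1*f + X = f + X = X + f)
(-63 + Q(S(4, -4), -4))*(-10*7) = (-63 + (-4 + (-5 + 4)²))*(-10*7) = (-63 + (-4 + (-1)²))*(-70) = (-63 + (-4 + 1))*(-70) = (-63 - 3)*(-70) = -66*(-70) = 4620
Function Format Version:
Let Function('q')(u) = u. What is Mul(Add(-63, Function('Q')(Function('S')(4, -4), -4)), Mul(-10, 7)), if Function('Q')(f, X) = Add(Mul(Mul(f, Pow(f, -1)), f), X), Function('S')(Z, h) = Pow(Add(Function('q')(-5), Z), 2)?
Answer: 4620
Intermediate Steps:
Function('S')(Z, h) = Pow(Add(-5, Z), 2)
Function('Q')(f, X) = Add(X, f) (Function('Q')(f, X) = Add(Mul(1, f), X) = Add(f, X) = Add(X, f))
Mul(Add(-63, Function('Q')(Function('S')(4, -4), -4)), Mul(-10, 7)) = Mul(Add(-63, Add(-4, Pow(Add(-5, 4), 2))), Mul(-10, 7)) = Mul(Add(-63, Add(-4, Pow(-1, 2))), -70) = Mul(Add(-63, Add(-4, 1)), -70) = Mul(Add(-63, -3), -70) = Mul(-66, -70) = 4620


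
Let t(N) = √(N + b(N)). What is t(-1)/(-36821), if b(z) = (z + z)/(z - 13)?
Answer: -I*√42/257747 ≈ -2.5144e-5*I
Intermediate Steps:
b(z) = 2*z/(-13 + z) (b(z) = (2*z)/(-13 + z) = 2*z/(-13 + z))
t(N) = √(N + 2*N/(-13 + N))
t(-1)/(-36821) = √(-(-11 - 1)/(-13 - 1))/(-36821) = √(-1*(-12)/(-14))*(-1/36821) = √(-1*(-1/14)*(-12))*(-1/36821) = √(-6/7)*(-1/36821) = (I*√42/7)*(-1/36821) = -I*√42/257747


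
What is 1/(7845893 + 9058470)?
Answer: 1/16904363 ≈ 5.9156e-8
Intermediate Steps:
1/(7845893 + 9058470) = 1/16904363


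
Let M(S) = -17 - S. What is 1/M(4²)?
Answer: -1/33 ≈ -0.030303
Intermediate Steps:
1/M(4²) = 1/(-17 - 1*4²) = 1/(-17 - 1*16) = 1/(-17 - 16) = 1/(-33) = -1/33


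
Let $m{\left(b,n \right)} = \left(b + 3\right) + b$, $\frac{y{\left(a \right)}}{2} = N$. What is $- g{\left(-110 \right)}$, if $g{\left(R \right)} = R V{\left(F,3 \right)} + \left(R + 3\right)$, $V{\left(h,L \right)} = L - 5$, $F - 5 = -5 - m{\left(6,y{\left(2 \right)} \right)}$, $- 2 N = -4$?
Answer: $-113$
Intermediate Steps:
$N = 2$ ($N = \left(- \frac{1}{2}\right) \left(-4\right) = 2$)
$y{\left(a \right)} = 4$ ($y{\left(a \right)} = 2 \cdot 2 = 4$)
$m{\left(b,n \right)} = 3 + 2 b$ ($m{\left(b,n \right)} = \left(3 + b\right) + b = 3 + 2 b$)
$F = -15$ ($F = 5 - \left(8 + 12\right) = 5 - 20 = -15$)
$V{\left(h,L \right)} = -5 + L$ ($V{\left(h,L \right)} = L - 5 = -5 + L$)
$g{\left(R \right)} = 3 - R$ ($g{\left(R \right)} = R \left(-5 + 3\right) + \left(R + 3\right) = R \left(-2\right) + \left(3 + R\right) = - 2 R + \left(3 + R\right) = 3 - R$)
$- g{\left(-110 \right)} = - (3 - -110) = - (3 + 110) = \left(-1\right) 113 = -113$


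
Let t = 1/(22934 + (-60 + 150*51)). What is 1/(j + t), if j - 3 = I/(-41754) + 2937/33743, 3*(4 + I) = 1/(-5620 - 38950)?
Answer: 718781888604877110/2219001046029999299 ≈ 0.32392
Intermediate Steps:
I = -534841/133710 (I = -4 + 1/(3*(-5620 - 38950)) = -4 + (⅓)/(-44570) = -4 + (⅓)*(-1/44570) = -4 - 1/133710 = -534841/133710 ≈ -4.0000)
j = 581569256438303/188384717233620 (j = 3 + (-534841/133710/(-41754) + 2937/33743) = 3 + (-534841/133710*(-1/41754) + 2937*(1/33743)) = 3 + (534841/5582927340 + 2937/33743) = 3 + 16415104737443/188384717233620 = 581569256438303/188384717233620 ≈ 3.0871)
t = 1/30524 (t = 1/(22934 + (-60 + 7650)) = 1/(22934 + 7590) = 1/30524 ≈ 3.2761e-5)
1/(j + t) = 1/(581569256438303/188384717233620 + 1/30524) = 1/(2219001046029999299/718781888604877110) = 718781888604877110/2219001046029999299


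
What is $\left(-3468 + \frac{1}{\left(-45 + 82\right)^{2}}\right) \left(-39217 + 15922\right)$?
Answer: $\frac{110597461845}{1369} \approx 8.0787 \cdot 10^{7}$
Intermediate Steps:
$\left(-3468 + \frac{1}{\left(-45 + 82\right)^{2}}\right) \left(-39217 + 15922\right) = \left(-3468 + \frac{1}{37^{2}}\right) \left(-23295\right) = \left(-3468 + \frac{1}{1369}\right) \left(-23295\right) = \left(- \frac{4747691}{1369}\right) \left(-23295\right) = \frac{110597461845}{1369}$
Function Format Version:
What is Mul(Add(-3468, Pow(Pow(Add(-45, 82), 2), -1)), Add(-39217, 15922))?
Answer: Rational(110597461845, 1369) ≈ 8.0787e+7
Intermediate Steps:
Mul(Add(-3468, Pow(Pow(Add(-45, 82), 2), -1)), Add(-39217, 15922)) = Mul(Add(-3468, Pow(Pow(37, 2), -1)), -23295) = Mul(Add(-3468, Pow(1369, -1)), -23295) = Mul(Add(-3468, Rational(1, 1369)), -23295) = Mul(Rational(-4747691, 1369), -23295) = Rational(110597461845, 1369)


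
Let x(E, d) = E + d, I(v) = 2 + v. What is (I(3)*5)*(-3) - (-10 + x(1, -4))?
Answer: -62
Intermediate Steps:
(I(3)*5)*(-3) - (-10 + x(1, -4)) = ((2 + 3)*5)*(-3) - (-10 + (1 - 4)) = (5*5)*(-3) - (-10 - 3) = 25*(-3) - 1*(-13) = -75 + 13 = -62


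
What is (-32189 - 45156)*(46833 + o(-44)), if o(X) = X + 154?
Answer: -3630806335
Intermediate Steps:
o(X) = 154 + X
(-32189 - 45156)*(46833 + o(-44)) = (-32189 - 45156)*(46833 + (154 - 44)) = -77345*(46833 + 110) = -77345*46943 = -3630806335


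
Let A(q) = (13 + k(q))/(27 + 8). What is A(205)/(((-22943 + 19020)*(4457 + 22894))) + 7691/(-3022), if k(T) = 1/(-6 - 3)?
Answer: -259947044108597/102140159437890 ≈ -2.5450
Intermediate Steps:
k(T) = -1/9 (k(T) = 1/(-9) = -1/9)
A(q) = 116/315 (A(q) = (13 - 1/9)/(27 + 8) = (116/9)/35 = (116/9)*(1/35) = 116/315)
A(205)/(((-22943 + 19020)*(4457 + 22894))) + 7691/(-3022) = 116/(315*(((-22943 + 19020)*(4457 + 22894)))) + 7691/(-3022) = 116/(315*((-3923*27351))) + 7691*(-1/3022) = (116/315)/(-107297973) - 7691/3022 = (116/315)*(-1/107297973) - 7691/3022 = -116/33798861495 - 7691/3022 = -259947044108597/102140159437890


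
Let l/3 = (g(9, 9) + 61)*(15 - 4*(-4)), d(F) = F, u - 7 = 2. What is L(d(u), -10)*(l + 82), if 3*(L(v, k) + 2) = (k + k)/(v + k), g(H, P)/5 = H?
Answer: 139160/3 ≈ 46387.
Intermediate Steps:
u = 9 (u = 7 + 2 = 9)
g(H, P) = 5*H
L(v, k) = -2 + 2*k/(3*(k + v)) (L(v, k) = -2 + ((k + k)/(v + k))/3 = -2 + ((2*k)/(k + v))/3 = -2 + (2*k/(k + v))/3 = -2 + 2*k/(3*(k + v)))
l = 9858 (l = 3*((5*9 + 61)*(15 - 4*(-4))) = 3*((45 + 61)*(15 + 16)) = 3*(106*31) = 3*3286 = 9858)
L(d(u), -10)*(l + 82) = ((-2*9 - 4/3*(-10))/(-10 + 9))*(9858 + 82) = ((-18 + 40/3)/(-1))*9940 = -1*(-14/3)*9940 = (14/3)*9940 = 139160/3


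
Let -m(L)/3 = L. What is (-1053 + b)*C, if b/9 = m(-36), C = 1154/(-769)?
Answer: 93474/769 ≈ 121.55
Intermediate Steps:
m(L) = -3*L
C = -1154/769 (C = 1154*(-1/769) = -1154/769 ≈ -1.5007)
b = 972 (b = 9*(-3*(-36)) = 9*108 = 972)
(-1053 + b)*C = (-1053 + 972)*(-1154/769) = -81*(-1154/769) = 93474/769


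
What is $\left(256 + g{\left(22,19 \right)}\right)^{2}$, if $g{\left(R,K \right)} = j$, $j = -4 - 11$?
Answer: $58081$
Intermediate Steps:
$j = -15$ ($j = -4 - 11 = -15$)
$g{\left(R,K \right)} = -15$
$\left(256 + g{\left(22,19 \right)}\right)^{2} = \left(256 - 15\right)^{2} = 241^{2} = 58081$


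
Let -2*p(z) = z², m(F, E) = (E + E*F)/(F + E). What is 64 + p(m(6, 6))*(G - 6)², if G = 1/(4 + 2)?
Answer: -41593/288 ≈ -144.42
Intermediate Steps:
m(F, E) = (E + E*F)/(E + F)
G = ⅙ (G = 1/6 = ⅙ ≈ 0.16667)
p(z) = -z²/2
64 + p(m(6, 6))*(G - 6)² = 64 + (-36*(1 + 6)²/(6 + 6)²/2)*(⅙ - 6)² = 64 + (-(6*7/12)²/2)*(-35/6)² = 64 - (6*(1/12)*7)²/2*(1225/36) = 64 - (7/2)²/2*(1225/36) = 64 - ½*49/4*(1225/36) = 64 - 49/8*1225/36 = 64 - 60025/288 = -41593/288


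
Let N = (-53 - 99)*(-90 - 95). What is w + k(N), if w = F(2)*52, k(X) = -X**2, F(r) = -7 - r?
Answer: -790734868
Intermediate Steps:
N = 28120 (N = -152*(-185) = 28120)
w = -468 (w = (-7 - 1*2)*52 = (-7 - 2)*52 = -9*52 = -468)
w + k(N) = -468 - 1*28120**2 = -468 - 1*790734400 = -468 - 790734400 = -790734868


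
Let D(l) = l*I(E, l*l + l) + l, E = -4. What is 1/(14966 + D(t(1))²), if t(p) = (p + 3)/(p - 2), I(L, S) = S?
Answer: 1/17670 ≈ 5.6593e-5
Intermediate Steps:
t(p) = (3 + p)/(-2 + p)
D(l) = l + l*(l + l²) (D(l) = l*(l*l + l) + l = l*(l² + l) + l = l*(l + l²) + l = l + l*(l + l²))
1/(14966 + D(t(1))²) = 1/(14966 + (((3 + 1)/(-2 + 1))*(1 + ((3 + 1)/(-2 + 1))*(1 + (3 + 1)/(-2 + 1))))²) = 1/(14966 + ((4/(-1))*(1 + (4/(-1))*(1 + 4/(-1))))²) = 1/(14966 + ((-1*4)*(1 + (-1*4)*(1 - 1*4)))²) = 1/(14966 + (-4*(1 - 4*(1 - 4)))²) = 1/(14966 + (-4*(1 - 4*(-3)))²) = 1/(14966 + (-4*(1 + 12))²) = 1/(14966 + (-4*13)²) = 1/(14966 + (-52)²) = 1/(14966 + 2704) = 1/17670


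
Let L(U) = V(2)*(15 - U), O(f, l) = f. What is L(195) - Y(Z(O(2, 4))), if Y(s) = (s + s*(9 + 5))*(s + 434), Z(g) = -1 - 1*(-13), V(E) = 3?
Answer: -80820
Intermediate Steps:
Z(g) = 12 (Z(g) = -1 + 13 = 12)
L(U) = 45 - 3*U (L(U) = 3*(15 - U) = 45 - 3*U)
Y(s) = 15*s*(434 + s) (Y(s) = (s + s*14)*(434 + s) = (s + 14*s)*(434 + s) = (15*s)*(434 + s) = 15*s*(434 + s))
L(195) - Y(Z(O(2, 4))) = (45 - 3*195) - 15*12*(434 + 12) = (45 - 585) - 15*12*446 = -540 - 1*80280 = -540 - 80280 = -80820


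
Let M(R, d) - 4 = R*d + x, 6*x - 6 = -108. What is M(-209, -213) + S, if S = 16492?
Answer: 60996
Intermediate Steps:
x = -17 (x = 1 + (1/6)*(-108) = 1 - 18 = -17)
M(R, d) = -13 + R*d (M(R, d) = 4 + (R*d - 17) = 4 + (-17 + R*d) = -13 + R*d)
M(-209, -213) + S = (-13 - 209*(-213)) + 16492 = (-13 + 44517) + 16492 = 44504 + 16492 = 60996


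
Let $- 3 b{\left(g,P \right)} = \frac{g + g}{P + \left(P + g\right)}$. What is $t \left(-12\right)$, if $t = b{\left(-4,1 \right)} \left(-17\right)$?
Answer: $-272$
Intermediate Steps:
$b{\left(g,P \right)} = - \frac{2 g}{3 \left(g + 2 P\right)}$ ($b{\left(g,P \right)} = - \frac{\left(g + g\right) \frac{1}{P + \left(P + g\right)}}{3} = - \frac{2 g \frac{1}{g + 2 P}}{3} = - \frac{2 g}{3 \left(g + 2 P\right)}$)
$t = \frac{68}{3}$ ($t = \left(-2\right) \left(-4\right) \frac{1}{3 \left(-4\right) + 6 \cdot 1} \left(-17\right) = \left(-2\right) \left(-4\right) \frac{1}{-12 + 6} \left(-17\right) = \left(-2\right) \left(-4\right) \frac{1}{-6} \left(-17\right) = \left(-2\right) \left(-4\right) \left(- \frac{1}{6}\right) \left(-17\right) = \left(- \frac{4}{3}\right) \left(-17\right) = \frac{68}{3} \approx 22.667$)
$t \left(-12\right) = \frac{68}{3} \left(-12\right) = -272$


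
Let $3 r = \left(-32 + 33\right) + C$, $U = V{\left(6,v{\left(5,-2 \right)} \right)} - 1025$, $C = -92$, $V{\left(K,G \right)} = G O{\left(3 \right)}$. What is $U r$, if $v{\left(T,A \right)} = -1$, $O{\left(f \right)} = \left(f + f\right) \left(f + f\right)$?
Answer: $\frac{96551}{3} \approx 32184.0$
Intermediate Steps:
$O{\left(f \right)} = 4 f^{2}$ ($O{\left(f \right)} = 2 f 2 f = 4 f^{2}$)
$V{\left(K,G \right)} = 36 G$ ($V{\left(K,G \right)} = G 4 \cdot 3^{2} = G 4 \cdot 9 = G 36 = 36 G$)
$U = -1061$ ($U = 36 \left(-1\right) - 1025 = -36 - 1025 = -1061$)
$r = - \frac{91}{3}$ ($r = \frac{\left(-32 + 33\right) - 92}{3} = \frac{1 - 92}{3} = \frac{1}{3} \left(-91\right) = - \frac{91}{3} \approx -30.333$)
$U r = \left(-1061\right) \left(- \frac{91}{3}\right) = \frac{96551}{3}$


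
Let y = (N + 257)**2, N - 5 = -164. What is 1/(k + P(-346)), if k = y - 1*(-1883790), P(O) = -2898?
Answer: 1/1890496 ≈ 5.2896e-7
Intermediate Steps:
N = -159 (N = 5 - 164 = -159)
y = 9604 (y = (-159 + 257)**2 = 98**2 = 9604)
k = 1893394 (k = 9604 - 1*(-1883790) = 9604 + 1883790 = 1893394)
1/(k + P(-346)) = 1/(1893394 - 2898) = 1/1890496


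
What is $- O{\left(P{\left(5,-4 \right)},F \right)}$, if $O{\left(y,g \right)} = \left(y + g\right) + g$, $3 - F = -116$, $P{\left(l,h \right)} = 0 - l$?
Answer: $-233$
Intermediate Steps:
$P{\left(l,h \right)} = - l$
$F = 119$ ($F = 3 - -116 = 3 + 116 = 119$)
$O{\left(y,g \right)} = y + 2 g$ ($O{\left(y,g \right)} = \left(g + y\right) + g = y + 2 g$)
$- O{\left(P{\left(5,-4 \right)},F \right)} = - (\left(-1\right) 5 + 2 \cdot 119) = - (-5 + 238) = \left(-1\right) 233 = -233$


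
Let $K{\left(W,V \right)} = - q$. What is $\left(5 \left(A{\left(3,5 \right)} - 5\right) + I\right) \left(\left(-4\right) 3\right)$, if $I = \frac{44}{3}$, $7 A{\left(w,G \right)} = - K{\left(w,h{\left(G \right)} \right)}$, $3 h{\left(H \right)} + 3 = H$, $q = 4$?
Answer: $\frac{628}{7} \approx 89.714$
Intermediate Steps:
$h{\left(H \right)} = -1 + \frac{H}{3}$
$K{\left(W,V \right)} = -4$ ($K{\left(W,V \right)} = \left(-1\right) 4 = -4$)
$A{\left(w,G \right)} = \frac{4}{7}$ ($A{\left(w,G \right)} = \frac{\left(-1\right) \left(-4\right)}{7} = \frac{1}{7} \cdot 4 = \frac{4}{7}$)
$I = \frac{44}{3}$ ($I = 44 \cdot \frac{1}{3} = \frac{44}{3} \approx 14.667$)
$\left(5 \left(A{\left(3,5 \right)} - 5\right) + I\right) \left(\left(-4\right) 3\right) = \left(5 \left(\frac{4}{7} - 5\right) + \frac{44}{3}\right) \left(\left(-4\right) 3\right) = \left(5 \left(- \frac{31}{7}\right) + \frac{44}{3}\right) \left(-12\right) = \left(- \frac{155}{7} + \frac{44}{3}\right) \left(-12\right) = \left(- \frac{157}{21}\right) \left(-12\right) = \frac{628}{7}$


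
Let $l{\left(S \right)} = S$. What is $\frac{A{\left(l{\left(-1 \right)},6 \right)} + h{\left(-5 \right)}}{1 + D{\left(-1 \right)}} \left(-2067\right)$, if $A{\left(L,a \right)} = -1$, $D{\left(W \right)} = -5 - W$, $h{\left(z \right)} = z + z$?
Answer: $-7579$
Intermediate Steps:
$h{\left(z \right)} = 2 z$
$\frac{A{\left(l{\left(-1 \right)},6 \right)} + h{\left(-5 \right)}}{1 + D{\left(-1 \right)}} \left(-2067\right) = \frac{-1 + 2 \left(-5\right)}{1 - 4} \left(-2067\right) = \frac{-1 - 10}{1 + \left(-5 + 1\right)} \left(-2067\right) = - \frac{11}{1 - 4} \left(-2067\right) = - \frac{11}{-3} \left(-2067\right) = \left(-11\right) \left(- \frac{1}{3}\right) \left(-2067\right) = \frac{11}{3} \left(-2067\right) = -7579$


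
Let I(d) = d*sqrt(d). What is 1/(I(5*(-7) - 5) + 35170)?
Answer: 3517/123699290 + 4*I*sqrt(10)/61849645 ≈ 2.8432e-5 + 2.0451e-7*I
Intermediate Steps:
I(d) = d**(3/2)
1/(I(5*(-7) - 5) + 35170) = 1/((5*(-7) - 5)**(3/2) + 35170) = 1/((-35 - 5)**(3/2) + 35170) = 1/((-40)**(3/2) + 35170) = 1/(-80*I*sqrt(10) + 35170) = 1/(35170 - 80*I*sqrt(10))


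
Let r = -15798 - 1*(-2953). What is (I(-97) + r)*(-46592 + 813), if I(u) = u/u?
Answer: 587985476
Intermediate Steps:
r = -12845 (r = -15798 + 2953 = -12845)
I(u) = 1
(I(-97) + r)*(-46592 + 813) = (1 - 12845)*(-46592 + 813) = -12844*(-45779) = 587985476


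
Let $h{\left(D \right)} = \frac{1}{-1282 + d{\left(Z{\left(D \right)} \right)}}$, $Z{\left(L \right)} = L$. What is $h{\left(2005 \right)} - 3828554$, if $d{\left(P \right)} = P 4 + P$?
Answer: $- \frac{33473047621}{8743} \approx -3.8286 \cdot 10^{6}$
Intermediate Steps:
$d{\left(P \right)} = 5 P$ ($d{\left(P \right)} = 4 P + P = 5 P$)
$h{\left(D \right)} = \frac{1}{-1282 + 5 D}$
$h{\left(2005 \right)} - 3828554 = \frac{1}{-1282 + 5 \cdot 2005} - 3828554 = \frac{1}{-1282 + 10025} - 3828554 = \frac{1}{8743} - 3828554 = - \frac{33473047621}{8743}$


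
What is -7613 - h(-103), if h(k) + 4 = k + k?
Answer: -7403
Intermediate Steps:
h(k) = -4 + 2*k (h(k) = -4 + (k + k) = -4 + 2*k)
-7613 - h(-103) = -7613 - (-4 + 2*(-103)) = -7613 - (-4 - 206) = -7613 - 1*(-210) = -7613 + 210 = -7403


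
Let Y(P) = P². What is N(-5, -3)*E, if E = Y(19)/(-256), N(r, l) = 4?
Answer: -361/64 ≈ -5.6406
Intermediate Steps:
E = -361/256 (E = 19²/(-256) = 361*(-1/256) = -361/256 ≈ -1.4102)
N(-5, -3)*E = 4*(-361/256) = -361/64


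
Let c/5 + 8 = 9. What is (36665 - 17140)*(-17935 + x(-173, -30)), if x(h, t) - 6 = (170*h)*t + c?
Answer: 16876941400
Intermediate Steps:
c = 5 (c = -40 + 5*9 = -40 + 45 = 5)
x(h, t) = 11 + 170*h*t (x(h, t) = 6 + ((170*h)*t + 5) = 6 + (170*h*t + 5) = 6 + (5 + 170*h*t) = 11 + 170*h*t)
(36665 - 17140)*(-17935 + x(-173, -30)) = (36665 - 17140)*(-17935 + (11 + 170*(-173)*(-30))) = 19525*(-17935 + (11 + 882300)) = 19525*(-17935 + 882311) = 19525*864376 = 16876941400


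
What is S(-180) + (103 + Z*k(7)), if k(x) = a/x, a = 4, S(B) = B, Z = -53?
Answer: -751/7 ≈ -107.29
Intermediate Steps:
k(x) = 4/x
S(-180) + (103 + Z*k(7)) = -180 + (103 - 212/7) = -180 + 509/7 = -751/7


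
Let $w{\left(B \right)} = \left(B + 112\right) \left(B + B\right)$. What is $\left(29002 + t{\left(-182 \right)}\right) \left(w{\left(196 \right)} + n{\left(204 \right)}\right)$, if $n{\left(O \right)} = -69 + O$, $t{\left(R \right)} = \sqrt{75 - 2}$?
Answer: $3505500742 + 120871 \sqrt{73} \approx 3.5065 \cdot 10^{9}$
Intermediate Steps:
$t{\left(R \right)} = \sqrt{73}$
$w{\left(B \right)} = 2 B \left(112 + B\right)$ ($w{\left(B \right)} = \left(112 + B\right) 2 B = 2 B \left(112 + B\right)$)
$\left(29002 + t{\left(-182 \right)}\right) \left(w{\left(196 \right)} + n{\left(204 \right)}\right) = \left(29002 + \sqrt{73}\right) \left(2 \cdot 196 \left(112 + 196\right) + \left(-69 + 204\right)\right) = \left(29002 + \sqrt{73}\right) \left(2 \cdot 196 \cdot 308 + 135\right) = \left(29002 + \sqrt{73}\right) \left(120736 + 135\right) = \left(29002 + \sqrt{73}\right) 120871 = 3505500742 + 120871 \sqrt{73}$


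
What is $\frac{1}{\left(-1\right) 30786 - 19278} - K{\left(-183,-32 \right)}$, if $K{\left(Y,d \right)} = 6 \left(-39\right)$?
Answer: $\frac{11714975}{50064} \approx 234.0$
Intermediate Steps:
$K{\left(Y,d \right)} = -234$
$\frac{1}{\left(-1\right) 30786 - 19278} - K{\left(-183,-32 \right)} = \frac{1}{\left(-1\right) 30786 - 19278} - -234 = \frac{1}{-30786 - 19278} + 234 = \frac{1}{-50064} + 234 = - \frac{1}{50064} + 234 = \frac{11714975}{50064}$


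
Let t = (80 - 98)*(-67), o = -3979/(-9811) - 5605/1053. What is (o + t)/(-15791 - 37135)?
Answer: -6204182365/273388803129 ≈ -0.022694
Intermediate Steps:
o = -50800768/10330983 (o = -3979*(-1/9811) - 5605*1/1053 = 3979/9811 - 5605/1053 = -50800768/10330983 ≈ -4.9173)
t = 1206 (t = -18*(-67) = 1206)
(o + t)/(-15791 - 37135) = (-50800768/10330983 + 1206)/(-15791 - 37135) = (12408364730/10330983)/(-52926) = (12408364730/10330983)*(-1/52926) = -6204182365/273388803129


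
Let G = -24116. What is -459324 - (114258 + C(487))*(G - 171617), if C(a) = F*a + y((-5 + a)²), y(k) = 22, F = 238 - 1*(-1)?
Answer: 45149858985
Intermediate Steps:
F = 239 (F = 238 + 1 = 239)
C(a) = 22 + 239*a (C(a) = 239*a + 22 = 22 + 239*a)
-459324 - (114258 + C(487))*(G - 171617) = -459324 - (114258 + (22 + 239*487))*(-24116 - 171617) = -459324 - (114258 + (22 + 116393))*(-195733) = -459324 - (114258 + 116415)*(-195733) = -459324 - 230673*(-195733) = -459324 - 1*(-45150318309) = -459324 + 45150318309 = 45149858985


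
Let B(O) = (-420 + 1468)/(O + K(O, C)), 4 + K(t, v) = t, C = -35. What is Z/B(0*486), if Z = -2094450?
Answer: 1047225/131 ≈ 7994.1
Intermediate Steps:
K(t, v) = -4 + t
B(O) = 1048/(-4 + 2*O) (B(O) = (-420 + 1468)/(O + (-4 + O)) = 1048/(-4 + 2*O))
Z/B(0*486) = -2094450/(524/(-2 + 0*486)) = -2094450/(524/(-2 + 0)) = -2094450/(524/(-2)) = -2094450/(524*(-½)) = -2094450/(-262) = -2094450*(-1/262) = 1047225/131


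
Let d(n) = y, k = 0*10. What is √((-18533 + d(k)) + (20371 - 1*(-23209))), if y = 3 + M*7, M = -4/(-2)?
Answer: 2*√6266 ≈ 158.32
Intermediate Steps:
M = 2 (M = -4*(-½) = 2)
k = 0
y = 17 (y = 3 + 2*7 = 3 + 14 = 17)
d(n) = 17
√((-18533 + d(k)) + (20371 - 1*(-23209))) = √((-18533 + 17) + (20371 - 1*(-23209))) = √(-18516 + (20371 + 23209)) = √(-18516 + 43580) = √25064 = 2*√6266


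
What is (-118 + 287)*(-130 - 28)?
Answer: -26702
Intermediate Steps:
(-118 + 287)*(-130 - 28) = 169*(-158) = -26702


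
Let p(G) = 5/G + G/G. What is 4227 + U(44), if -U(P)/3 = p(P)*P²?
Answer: -2241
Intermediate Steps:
p(G) = 1 + 5/G (p(G) = 5/G + 1 = 1 + 5/G)
U(P) = -3*P*(5 + P) (U(P) = -3*(5 + P)/P*P² = -3*P*(5 + P))
4227 + U(44) = 4227 - 3*44*(5 + 44) = 4227 - 3*44*49 = 4227 - 6468 = -2241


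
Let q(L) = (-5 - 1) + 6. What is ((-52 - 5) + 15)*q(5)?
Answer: 0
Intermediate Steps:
q(L) = 0 (q(L) = -6 + 6 = 0)
((-52 - 5) + 15)*q(5) = ((-52 - 5) + 15)*0 = (-57 + 15)*0 = -42*0 = 0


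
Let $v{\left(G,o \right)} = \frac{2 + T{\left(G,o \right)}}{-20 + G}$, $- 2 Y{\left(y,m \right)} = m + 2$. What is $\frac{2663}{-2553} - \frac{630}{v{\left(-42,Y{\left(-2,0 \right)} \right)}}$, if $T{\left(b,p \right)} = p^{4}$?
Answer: $\frac{33237397}{2553} \approx 13019.0$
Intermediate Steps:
$Y{\left(y,m \right)} = -1 - \frac{m}{2}$ ($Y{\left(y,m \right)} = - \frac{m + 2}{2} = - \frac{2 + m}{2} = -1 - \frac{m}{2}$)
$v{\left(G,o \right)} = \frac{2 + o^{4}}{-20 + G}$
$\frac{2663}{-2553} - \frac{630}{v{\left(-42,Y{\left(-2,0 \right)} \right)}} = \frac{2663}{-2553} - \frac{630}{\frac{1}{-20 - 42} \left(2 + \left(-1 - 0\right)^{4}\right)} = 2663 \left(- \frac{1}{2553}\right) - \frac{630}{\frac{1}{-62} \left(2 + \left(-1 + 0\right)^{4}\right)} = - \frac{2663}{2553} - \frac{630}{\left(- \frac{1}{62}\right) \left(2 + \left(-1\right)^{4}\right)} = - \frac{2663}{2553} - \frac{630}{\left(- \frac{1}{62}\right) \left(2 + 1\right)} = - \frac{2663}{2553} - \frac{630}{\left(- \frac{1}{62}\right) 3} = - \frac{2663}{2553} - \frac{630}{- \frac{3}{62}} = - \frac{2663}{2553} - -13020 = - \frac{2663}{2553} + 13020 = \frac{33237397}{2553}$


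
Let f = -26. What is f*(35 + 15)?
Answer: -1300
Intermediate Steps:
f*(35 + 15) = -26*(35 + 15) = -26*50 = -1300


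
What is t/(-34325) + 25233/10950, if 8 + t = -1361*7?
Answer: 12940413/5011450 ≈ 2.5822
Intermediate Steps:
t = -9535 (t = -8 - 1361*7 = -8 - 9527 = -9535)
t/(-34325) + 25233/10950 = -9535/(-34325) + 25233/10950 = -9535*(-1/34325) + 25233*(1/10950) = 1907/6865 + 8411/3650 = 12940413/5011450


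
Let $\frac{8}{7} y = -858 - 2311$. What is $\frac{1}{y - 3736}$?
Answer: $- \frac{8}{52071} \approx -0.00015364$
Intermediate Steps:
$y = - \frac{22183}{8}$ ($y = \frac{7 \left(-858 - 2311\right)}{8} = \frac{7}{8} \left(-3169\right) = - \frac{22183}{8} \approx -2772.9$)
$\frac{1}{y - 3736} = \frac{1}{- \frac{22183}{8} - 3736} = \frac{1}{- \frac{52071}{8}} = - \frac{8}{52071}$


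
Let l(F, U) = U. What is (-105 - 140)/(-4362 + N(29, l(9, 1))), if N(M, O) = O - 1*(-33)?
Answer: 245/4328 ≈ 0.056608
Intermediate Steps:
N(M, O) = 33 + O (N(M, O) = O + 33 = 33 + O)
(-105 - 140)/(-4362 + N(29, l(9, 1))) = (-105 - 140)/(-4362 + (33 + 1)) = -245/(-4362 + 34) = -245/(-4328) = -245*(-1/4328) = 245/4328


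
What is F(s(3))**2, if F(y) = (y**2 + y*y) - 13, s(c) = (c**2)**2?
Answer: 171845881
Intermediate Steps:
s(c) = c**4
F(y) = -13 + 2*y**2 (F(y) = (y**2 + y**2) - 13 = 2*y**2 - 13 = -13 + 2*y**2)
F(s(3))**2 = (-13 + 2*(3**4)**2)**2 = (-13 + 2*81**2)**2 = (-13 + 2*6561)**2 = (-13 + 13122)**2 = 13109**2 = 171845881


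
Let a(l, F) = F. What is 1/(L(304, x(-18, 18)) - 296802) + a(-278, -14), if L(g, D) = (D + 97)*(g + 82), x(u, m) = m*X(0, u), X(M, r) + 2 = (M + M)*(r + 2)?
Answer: -3825585/273256 ≈ -14.000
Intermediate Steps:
X(M, r) = -2 + 2*M*(2 + r) (X(M, r) = -2 + (M + M)*(r + 2) = -2 + (2*M)*(2 + r) = -2 + 2*M*(2 + r))
x(u, m) = -2*m (x(u, m) = m*(-2 + 4*0 + 2*0*u) = m*(-2 + 0 + 0) = m*(-2) = -2*m)
L(g, D) = (82 + g)*(97 + D) (L(g, D) = (97 + D)*(82 + g) = (82 + g)*(97 + D))
1/(L(304, x(-18, 18)) - 296802) + a(-278, -14) = 1/((7954 + 82*(-2*18) + 97*304 - 2*18*304) - 296802) - 14 = 1/((7954 + 82*(-36) + 29488 - 36*304) - 296802) - 14 = 1/((7954 - 2952 + 29488 - 10944) - 296802) - 14 = 1/(23546 - 296802) - 14 = 1/(-273256) - 14 = -1/273256 - 14 = -3825585/273256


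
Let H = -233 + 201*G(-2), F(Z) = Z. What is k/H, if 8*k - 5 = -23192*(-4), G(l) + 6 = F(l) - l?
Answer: -92773/11512 ≈ -8.0588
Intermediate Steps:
G(l) = -6 (G(l) = -6 + (l - l) = -6 + 0 = -6)
k = 92773/8 (k = 5/8 + (-23192*(-4))/8 = 5/8 + (1/8)*92768 = 5/8 + 11596 = 92773/8 ≈ 11597.)
H = -1439 (H = -233 + 201*(-6) = -233 - 1206 = -1439)
k/H = (92773/8)/(-1439) = (92773/8)*(-1/1439) = -92773/11512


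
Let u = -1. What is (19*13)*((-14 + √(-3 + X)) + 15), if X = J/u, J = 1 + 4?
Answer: 247 + 494*I*√2 ≈ 247.0 + 698.62*I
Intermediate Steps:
J = 5
X = -5 (X = 5/(-1) = 5*(-1) = -5)
(19*13)*((-14 + √(-3 + X)) + 15) = (19*13)*((-14 + √(-3 - 5)) + 15) = 247*((-14 + √(-8)) + 15) = 247*((-14 + 2*I*√2) + 15) = 247*(1 + 2*I*√2) = 247 + 494*I*√2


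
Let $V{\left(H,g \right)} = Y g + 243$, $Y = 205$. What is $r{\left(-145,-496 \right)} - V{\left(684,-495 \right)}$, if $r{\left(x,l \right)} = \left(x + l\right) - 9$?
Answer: $100582$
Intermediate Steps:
$r{\left(x,l \right)} = -9 + l + x$ ($r{\left(x,l \right)} = \left(l + x\right) - 9 = -9 + l + x$)
$V{\left(H,g \right)} = 243 + 205 g$ ($V{\left(H,g \right)} = 205 g + 243 = 243 + 205 g$)
$r{\left(-145,-496 \right)} - V{\left(684,-495 \right)} = \left(-9 - 496 - 145\right) - \left(243 + 205 \left(-495\right)\right) = -650 - \left(243 - 101475\right) = -650 - -101232 = -650 + 101232 = 100582$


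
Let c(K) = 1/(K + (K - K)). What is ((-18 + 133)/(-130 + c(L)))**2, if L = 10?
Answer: 1322500/1687401 ≈ 0.78375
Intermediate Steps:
c(K) = 1/K (c(K) = 1/(K + 0) = 1/K)
((-18 + 133)/(-130 + c(L)))**2 = ((-18 + 133)/(-130 + 1/10))**2 = (115/(-130 + 1/10))**2 = (115/(-1299/10))**2 = (115*(-10/1299))**2 = (-1150/1299)**2 = 1322500/1687401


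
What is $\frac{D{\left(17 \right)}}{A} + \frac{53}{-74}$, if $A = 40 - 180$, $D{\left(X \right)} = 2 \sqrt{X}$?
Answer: $- \frac{53}{74} - \frac{\sqrt{17}}{70} \approx -0.77512$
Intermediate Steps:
$A = -140$ ($A = 40 - 180 = -140$)
$\frac{D{\left(17 \right)}}{A} + \frac{53}{-74} = \frac{2 \sqrt{17}}{-140} + \frac{53}{-74} = 2 \sqrt{17} \left(- \frac{1}{140}\right) + 53 \left(- \frac{1}{74}\right) = - \frac{\sqrt{17}}{70} - \frac{53}{74} = - \frac{53}{74} - \frac{\sqrt{17}}{70}$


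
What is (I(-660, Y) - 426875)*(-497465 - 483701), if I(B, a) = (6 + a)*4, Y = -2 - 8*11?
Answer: 419164908026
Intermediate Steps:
Y = -90 (Y = -2 - 88 = -90)
I(B, a) = 24 + 4*a
(I(-660, Y) - 426875)*(-497465 - 483701) = ((24 + 4*(-90)) - 426875)*(-497465 - 483701) = ((24 - 360) - 426875)*(-981166) = (-336 - 426875)*(-981166) = -427211*(-981166) = 419164908026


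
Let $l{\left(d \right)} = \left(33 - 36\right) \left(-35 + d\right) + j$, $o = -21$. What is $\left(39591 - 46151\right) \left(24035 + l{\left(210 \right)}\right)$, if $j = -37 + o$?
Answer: $-153845120$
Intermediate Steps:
$j = -58$ ($j = -37 - 21 = -58$)
$l{\left(d \right)} = 47 - 3 d$ ($l{\left(d \right)} = \left(33 - 36\right) \left(-35 + d\right) - 58 = - 3 \left(-35 + d\right) - 58 = \left(105 - 3 d\right) - 58 = 47 - 3 d$)
$\left(39591 - 46151\right) \left(24035 + l{\left(210 \right)}\right) = \left(39591 - 46151\right) \left(24035 + \left(47 - 630\right)\right) = - 6560 \left(24035 + \left(47 - 630\right)\right) = - 6560 \left(24035 - 583\right) = \left(-6560\right) 23452 = -153845120$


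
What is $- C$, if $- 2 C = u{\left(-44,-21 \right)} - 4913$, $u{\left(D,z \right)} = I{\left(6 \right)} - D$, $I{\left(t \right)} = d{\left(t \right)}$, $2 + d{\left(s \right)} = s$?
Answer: $- \frac{4865}{2} \approx -2432.5$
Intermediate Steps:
$d{\left(s \right)} = -2 + s$
$I{\left(t \right)} = -2 + t$
$u{\left(D,z \right)} = 4 - D$ ($u{\left(D,z \right)} = \left(-2 + 6\right) - D = 4 - D$)
$C = \frac{4865}{2}$ ($C = - \frac{\left(4 - -44\right) - 4913}{2} = - \frac{\left(4 + 44\right) - 4913}{2} = - \frac{48 - 4913}{2} = \left(- \frac{1}{2}\right) \left(-4865\right) = \frac{4865}{2} \approx 2432.5$)
$- C = \left(-1\right) \frac{4865}{2} = - \frac{4865}{2}$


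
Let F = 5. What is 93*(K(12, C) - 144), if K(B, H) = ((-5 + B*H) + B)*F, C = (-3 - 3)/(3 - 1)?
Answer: -26877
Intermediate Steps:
C = -3 (C = -6/2 = -6*1/2 = -3)
K(B, H) = -25 + 5*B + 5*B*H (K(B, H) = ((-5 + B*H) + B)*5 = (-5 + B + B*H)*5 = -25 + 5*B + 5*B*H)
93*(K(12, C) - 144) = 93*((-25 + 5*12 + 5*12*(-3)) - 144) = 93*((-25 + 60 - 180) - 144) = 93*(-145 - 144) = 93*(-289) = -26877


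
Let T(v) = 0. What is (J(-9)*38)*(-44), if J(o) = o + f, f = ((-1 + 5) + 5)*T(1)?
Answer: 15048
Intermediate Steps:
f = 0 (f = ((-1 + 5) + 5)*0 = (4 + 5)*0 = 9*0 = 0)
J(o) = o (J(o) = o + 0 = o)
(J(-9)*38)*(-44) = -9*38*(-44) = -342*(-44) = 15048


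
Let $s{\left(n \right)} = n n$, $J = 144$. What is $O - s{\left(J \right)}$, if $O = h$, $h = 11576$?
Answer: $-9160$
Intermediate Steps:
$O = 11576$
$s{\left(n \right)} = n^{2}$
$O - s{\left(J \right)} = 11576 - 144^{2} = 11576 - 20736 = -9160$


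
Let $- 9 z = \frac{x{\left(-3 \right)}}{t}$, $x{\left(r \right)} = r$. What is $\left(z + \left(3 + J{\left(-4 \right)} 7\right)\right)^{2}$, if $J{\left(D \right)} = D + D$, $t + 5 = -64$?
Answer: $\frac{120384784}{42849} \approx 2809.5$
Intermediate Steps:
$t = -69$ ($t = -5 - 64 = -69$)
$J{\left(D \right)} = 2 D$
$z = - \frac{1}{207}$ ($z = - \frac{\left(-3\right) \frac{1}{-69}}{9} = - \frac{\left(-3\right) \left(- \frac{1}{69}\right)}{9} = \left(- \frac{1}{9}\right) \frac{1}{23} = - \frac{1}{207} \approx -0.0048309$)
$\left(z + \left(3 + J{\left(-4 \right)} 7\right)\right)^{2} = \left(- \frac{1}{207} + \left(3 + 2 \left(-4\right) 7\right)\right)^{2} = \left(- \frac{1}{207} + \left(3 - 56\right)\right)^{2} = \left(- \frac{1}{207} - 53\right)^{2} = \left(- \frac{10972}{207}\right)^{2} = \frac{120384784}{42849}$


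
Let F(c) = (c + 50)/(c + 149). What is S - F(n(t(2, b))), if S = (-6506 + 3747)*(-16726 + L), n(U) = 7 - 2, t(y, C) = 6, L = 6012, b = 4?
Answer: 413838959/14 ≈ 2.9560e+7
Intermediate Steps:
n(U) = 5
S = 29559926 (S = (-6506 + 3747)*(-16726 + 6012) = -2759*(-10714) = 29559926)
F(c) = (50 + c)/(149 + c)
S - F(n(t(2, b))) = 29559926 - (50 + 5)/(149 + 5) = 29559926 - 55/154 = 29559926 - 1*5/14 = 29559926 - 5/14 = 413838959/14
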